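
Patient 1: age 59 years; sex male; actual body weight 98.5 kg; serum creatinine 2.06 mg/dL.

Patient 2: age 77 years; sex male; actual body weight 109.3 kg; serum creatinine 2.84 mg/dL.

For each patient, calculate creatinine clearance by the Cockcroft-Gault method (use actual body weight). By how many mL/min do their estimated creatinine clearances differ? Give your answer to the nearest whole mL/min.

20 mL/min

Patient 1: CrCl = (140 − 59) × 98.5 / (72 × 2.06) = 7978.5 / 148.32 ≈ 53.8 mL/min
Patient 2: CrCl = (140 − 77) × 109.3 / (72 × 2.84) = 6885.9 / 204.48 ≈ 33.7 mL/min
|53.8 − 33.7| = 20.1 mL/min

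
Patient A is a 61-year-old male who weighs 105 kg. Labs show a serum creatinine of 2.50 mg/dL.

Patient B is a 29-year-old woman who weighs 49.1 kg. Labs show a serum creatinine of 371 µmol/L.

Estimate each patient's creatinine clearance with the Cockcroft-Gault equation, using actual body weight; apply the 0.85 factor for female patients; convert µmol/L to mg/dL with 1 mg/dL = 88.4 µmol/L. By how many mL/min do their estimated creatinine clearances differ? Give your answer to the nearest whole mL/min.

31 mL/min

Patient A: CrCl = (140 − 61) × 105 / (72 × 2.5) = 8295.0 / 180.00 ≈ 46.1 mL/min
Patient B: SCr = 371 / 88.4 = 4.197 mg/dL
Patient B: CrCl = (140 − 29) × 49.1 / (72 × 4.197) × 0.85 = 5450.1 / 302.18 × 0.85 ≈ 15.3 mL/min
|46.1 − 15.3| = 30.8 mL/min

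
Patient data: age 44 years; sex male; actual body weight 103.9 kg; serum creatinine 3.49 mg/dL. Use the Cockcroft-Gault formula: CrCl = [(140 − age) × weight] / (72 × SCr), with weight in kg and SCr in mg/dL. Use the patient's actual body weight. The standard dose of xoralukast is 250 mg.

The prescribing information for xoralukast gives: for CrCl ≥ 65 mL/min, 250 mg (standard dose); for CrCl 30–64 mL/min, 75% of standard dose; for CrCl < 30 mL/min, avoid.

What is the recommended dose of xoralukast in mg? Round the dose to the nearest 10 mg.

190 mg

CrCl = (140 − 44) × 103.9 / (72 × 3.49) = 9974.4 / 251.28 ≈ 39.7 mL/min
CrCl ≈ 40 mL/min → bracket 30–64 mL/min.
75% of 250 mg = 187.5 mg → 190 mg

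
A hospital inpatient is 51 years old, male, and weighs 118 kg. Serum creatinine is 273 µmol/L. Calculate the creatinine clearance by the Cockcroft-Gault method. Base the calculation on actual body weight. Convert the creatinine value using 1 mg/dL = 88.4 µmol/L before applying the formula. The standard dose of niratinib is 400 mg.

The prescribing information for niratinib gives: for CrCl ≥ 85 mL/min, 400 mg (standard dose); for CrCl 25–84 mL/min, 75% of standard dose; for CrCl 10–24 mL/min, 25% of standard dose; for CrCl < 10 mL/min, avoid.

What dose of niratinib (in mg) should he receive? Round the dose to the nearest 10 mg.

SCr = 273 / 88.4 = 3.088 mg/dL
CrCl = (140 − 51) × 118 / (72 × 3.088) = 10502.0 / 222.34 ≈ 47.2 mL/min
CrCl ≈ 47 mL/min → bracket 25–84 mL/min.
75% of 400 mg = 300 mg

300 mg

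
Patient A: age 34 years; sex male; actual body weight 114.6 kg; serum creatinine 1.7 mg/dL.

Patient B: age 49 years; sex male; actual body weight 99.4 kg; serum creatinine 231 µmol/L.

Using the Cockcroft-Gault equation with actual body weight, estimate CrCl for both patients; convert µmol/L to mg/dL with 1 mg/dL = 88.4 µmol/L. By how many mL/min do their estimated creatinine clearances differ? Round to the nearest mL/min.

Patient A: CrCl = (140 − 34) × 114.6 / (72 × 1.7) = 12147.6 / 122.40 ≈ 99.2 mL/min
Patient B: SCr = 231 / 88.4 = 2.613 mg/dL
Patient B: CrCl = (140 − 49) × 99.4 / (72 × 2.613) = 9045.4 / 188.14 ≈ 48.1 mL/min
|99.2 − 48.1| = 51.1 mL/min

51 mL/min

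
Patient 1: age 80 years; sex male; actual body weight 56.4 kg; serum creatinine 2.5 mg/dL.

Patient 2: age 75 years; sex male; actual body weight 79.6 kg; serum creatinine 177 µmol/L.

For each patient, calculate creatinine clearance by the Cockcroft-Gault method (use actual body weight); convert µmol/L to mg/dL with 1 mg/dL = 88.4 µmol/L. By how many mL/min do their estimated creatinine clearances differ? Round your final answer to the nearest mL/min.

Patient 1: CrCl = (140 − 80) × 56.4 / (72 × 2.5) = 3384.0 / 180.00 ≈ 18.8 mL/min
Patient 2: SCr = 177 / 88.4 = 2.002 mg/dL
Patient 2: CrCl = (140 − 75) × 79.6 / (72 × 2.002) = 5174.0 / 144.14 ≈ 35.9 mL/min
|18.8 − 35.9| = 17.1 mL/min

17 mL/min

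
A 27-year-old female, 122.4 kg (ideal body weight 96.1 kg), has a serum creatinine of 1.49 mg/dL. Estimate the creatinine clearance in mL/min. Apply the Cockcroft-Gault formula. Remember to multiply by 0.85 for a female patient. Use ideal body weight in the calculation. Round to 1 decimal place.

CrCl = (140 − 27) × 96.1 / (72 × 1.49) × 0.85 = 10859.3 / 107.28 × 0.85 ≈ 86.0 mL/min

86.0 mL/min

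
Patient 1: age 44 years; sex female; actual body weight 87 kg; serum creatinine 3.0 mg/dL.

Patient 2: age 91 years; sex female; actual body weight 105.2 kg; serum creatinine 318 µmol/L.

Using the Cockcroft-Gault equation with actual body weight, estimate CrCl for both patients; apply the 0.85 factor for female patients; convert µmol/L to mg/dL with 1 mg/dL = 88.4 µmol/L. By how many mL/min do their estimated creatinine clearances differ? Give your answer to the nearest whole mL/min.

16 mL/min

Patient 1: CrCl = (140 − 44) × 87 / (72 × 3) × 0.85 = 8352.0 / 216.00 × 0.85 ≈ 32.9 mL/min
Patient 2: SCr = 318 / 88.4 = 3.597 mg/dL
Patient 2: CrCl = (140 − 91) × 105.2 / (72 × 3.597) × 0.85 = 5154.8 / 258.98 × 0.85 ≈ 16.9 mL/min
|32.9 − 16.9| = 16.0 mL/min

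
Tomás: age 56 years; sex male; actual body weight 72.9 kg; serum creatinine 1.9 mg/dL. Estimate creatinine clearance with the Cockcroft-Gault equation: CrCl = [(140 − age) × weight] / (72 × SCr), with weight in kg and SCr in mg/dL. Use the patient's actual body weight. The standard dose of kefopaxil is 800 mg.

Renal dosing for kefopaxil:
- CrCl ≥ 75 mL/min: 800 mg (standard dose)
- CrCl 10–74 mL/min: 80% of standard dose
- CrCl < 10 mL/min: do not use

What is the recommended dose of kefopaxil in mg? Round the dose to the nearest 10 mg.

CrCl = (140 − 56) × 72.9 / (72 × 1.9) = 6123.6 / 136.80 ≈ 44.8 mL/min
CrCl ≈ 45 mL/min → bracket 10–74 mL/min.
80% of 800 mg = 640 mg

640 mg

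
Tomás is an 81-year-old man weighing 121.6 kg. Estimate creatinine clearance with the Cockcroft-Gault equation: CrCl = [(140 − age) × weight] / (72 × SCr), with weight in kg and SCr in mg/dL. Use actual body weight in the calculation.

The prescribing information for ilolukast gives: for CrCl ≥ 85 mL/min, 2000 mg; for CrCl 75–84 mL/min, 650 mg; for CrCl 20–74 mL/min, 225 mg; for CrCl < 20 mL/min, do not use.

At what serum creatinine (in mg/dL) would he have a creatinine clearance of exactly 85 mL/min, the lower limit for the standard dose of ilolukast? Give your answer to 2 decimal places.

Standard dose requires CrCl ≥ 85 mL/min.
Set (140 − 81) × 121.6 / (72 × SCr) = 85
SCr = (140 − 81) × 121.6 / (72 × 85) = 1.172 mg/dL

1.17 mg/dL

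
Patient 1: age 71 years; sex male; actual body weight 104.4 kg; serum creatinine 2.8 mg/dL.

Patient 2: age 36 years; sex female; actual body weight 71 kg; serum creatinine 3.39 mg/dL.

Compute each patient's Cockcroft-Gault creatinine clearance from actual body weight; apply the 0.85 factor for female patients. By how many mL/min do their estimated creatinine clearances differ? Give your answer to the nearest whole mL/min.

Patient 1: CrCl = (140 − 71) × 104.4 / (72 × 2.8) = 7203.6 / 201.60 ≈ 35.7 mL/min
Patient 2: CrCl = (140 − 36) × 71 / (72 × 3.39) × 0.85 = 7384.0 / 244.08 × 0.85 ≈ 25.7 mL/min
|35.7 − 25.7| = 10.0 mL/min

10 mL/min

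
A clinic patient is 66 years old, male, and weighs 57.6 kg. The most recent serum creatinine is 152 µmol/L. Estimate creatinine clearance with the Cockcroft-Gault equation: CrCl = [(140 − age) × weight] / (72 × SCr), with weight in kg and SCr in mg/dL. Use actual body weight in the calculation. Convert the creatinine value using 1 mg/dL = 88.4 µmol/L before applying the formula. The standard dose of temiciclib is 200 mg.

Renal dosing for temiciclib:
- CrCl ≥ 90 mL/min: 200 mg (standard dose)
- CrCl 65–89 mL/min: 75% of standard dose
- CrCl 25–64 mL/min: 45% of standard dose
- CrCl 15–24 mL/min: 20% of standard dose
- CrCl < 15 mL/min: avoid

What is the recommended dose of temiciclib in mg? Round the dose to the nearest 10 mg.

90 mg

SCr = 152 / 88.4 = 1.719 mg/dL
CrCl = (140 − 66) × 57.6 / (72 × 1.719) = 4262.4 / 123.77 ≈ 34.4 mL/min
CrCl ≈ 34 mL/min → bracket 25–64 mL/min.
45% of 200 mg = 90 mg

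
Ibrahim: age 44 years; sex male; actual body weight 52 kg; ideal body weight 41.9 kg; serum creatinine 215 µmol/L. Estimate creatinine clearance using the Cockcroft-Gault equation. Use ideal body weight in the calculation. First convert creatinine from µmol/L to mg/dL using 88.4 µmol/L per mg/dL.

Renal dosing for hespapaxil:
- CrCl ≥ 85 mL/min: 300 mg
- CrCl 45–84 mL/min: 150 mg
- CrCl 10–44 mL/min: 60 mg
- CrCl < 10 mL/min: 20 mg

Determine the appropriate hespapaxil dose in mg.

SCr = 215 / 88.4 = 2.432 mg/dL
CrCl = (140 − 44) × 41.9 / (72 × 2.432) = 4022.4 / 175.10 ≈ 23.0 mL/min
CrCl ≈ 23 mL/min → bracket 10–44 mL/min.
Dose for this bracket: 60 mg.

60 mg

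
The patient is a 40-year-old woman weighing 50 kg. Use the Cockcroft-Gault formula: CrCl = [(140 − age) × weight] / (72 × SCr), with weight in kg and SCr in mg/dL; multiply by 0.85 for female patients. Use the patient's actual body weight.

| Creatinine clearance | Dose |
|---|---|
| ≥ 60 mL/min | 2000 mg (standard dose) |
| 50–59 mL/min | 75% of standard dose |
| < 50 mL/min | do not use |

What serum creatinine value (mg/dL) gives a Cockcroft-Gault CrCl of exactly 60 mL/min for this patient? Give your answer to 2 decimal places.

0.98 mg/dL

Standard dose requires CrCl ≥ 60 mL/min.
Set (140 − 40) × 50 × 0.85 / (72 × SCr) = 60
SCr = (140 − 40) × 50 × 0.85 / (72 × 60) = 0.984 mg/dL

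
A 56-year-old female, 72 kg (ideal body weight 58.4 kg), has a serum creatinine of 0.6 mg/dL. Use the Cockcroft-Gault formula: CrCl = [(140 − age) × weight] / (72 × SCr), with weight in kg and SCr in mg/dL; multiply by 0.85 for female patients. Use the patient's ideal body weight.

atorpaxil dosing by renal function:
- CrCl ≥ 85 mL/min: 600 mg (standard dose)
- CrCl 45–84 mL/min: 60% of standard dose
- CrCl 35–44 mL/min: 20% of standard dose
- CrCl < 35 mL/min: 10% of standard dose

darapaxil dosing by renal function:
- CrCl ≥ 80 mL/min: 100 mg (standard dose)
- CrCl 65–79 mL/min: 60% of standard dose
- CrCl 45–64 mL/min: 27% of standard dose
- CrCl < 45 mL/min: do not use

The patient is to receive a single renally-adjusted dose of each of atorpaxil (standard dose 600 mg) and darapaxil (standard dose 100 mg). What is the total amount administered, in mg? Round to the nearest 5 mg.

CrCl = (140 − 56) × 58.4 / (72 × 0.6) × 0.85 = 4905.6 / 43.20 × 0.85 ≈ 96.5 mL/min
CrCl ≈ 97 mL/min.
atorpaxil: ≥ 85 mL/min → 100% of 600 mg = 600 mg.
darapaxil: ≥ 80 mL/min → 100% of 100 mg = 100 mg.
Total = 600 + 100 = 700 mg.

700 mg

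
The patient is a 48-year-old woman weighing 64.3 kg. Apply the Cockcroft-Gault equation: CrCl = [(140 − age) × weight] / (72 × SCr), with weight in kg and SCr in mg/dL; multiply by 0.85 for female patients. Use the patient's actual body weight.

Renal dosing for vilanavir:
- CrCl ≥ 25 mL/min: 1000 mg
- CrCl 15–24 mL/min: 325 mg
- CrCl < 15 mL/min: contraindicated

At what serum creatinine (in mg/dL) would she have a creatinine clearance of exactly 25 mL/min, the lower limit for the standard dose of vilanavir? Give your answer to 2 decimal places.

Standard dose requires CrCl ≥ 25 mL/min.
Set (140 − 48) × 64.3 × 0.85 / (72 × SCr) = 25
SCr = (140 − 48) × 64.3 × 0.85 / (72 × 25) = 2.793 mg/dL

2.79 mg/dL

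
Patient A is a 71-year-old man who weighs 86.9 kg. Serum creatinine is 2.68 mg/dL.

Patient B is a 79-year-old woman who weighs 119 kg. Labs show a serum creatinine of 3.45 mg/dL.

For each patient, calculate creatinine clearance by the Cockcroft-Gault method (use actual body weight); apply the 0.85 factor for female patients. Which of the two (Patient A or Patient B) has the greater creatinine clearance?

Patient A

Patient A: CrCl = (140 − 71) × 86.9 / (72 × 2.68) = 5996.1 / 192.96 ≈ 31.1 mL/min
Patient B: CrCl = (140 − 79) × 119 / (72 × 3.45) × 0.85 = 7259.0 / 248.40 × 0.85 ≈ 24.8 mL/min
31.1 vs 24.8 mL/min → Patient A is higher.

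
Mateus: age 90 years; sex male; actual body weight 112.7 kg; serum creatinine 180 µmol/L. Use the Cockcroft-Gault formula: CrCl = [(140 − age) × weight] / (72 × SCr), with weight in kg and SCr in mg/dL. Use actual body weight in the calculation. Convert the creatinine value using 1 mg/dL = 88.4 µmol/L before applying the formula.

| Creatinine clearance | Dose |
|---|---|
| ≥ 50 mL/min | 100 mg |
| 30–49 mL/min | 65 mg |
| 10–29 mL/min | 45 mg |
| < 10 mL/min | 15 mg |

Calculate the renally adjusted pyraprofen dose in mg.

65 mg

SCr = 180 / 88.4 = 2.036 mg/dL
CrCl = (140 − 90) × 112.7 / (72 × 2.036) = 5635.0 / 146.59 ≈ 38.4 mL/min
CrCl ≈ 38 mL/min → bracket 30–49 mL/min.
Dose for this bracket: 65 mg.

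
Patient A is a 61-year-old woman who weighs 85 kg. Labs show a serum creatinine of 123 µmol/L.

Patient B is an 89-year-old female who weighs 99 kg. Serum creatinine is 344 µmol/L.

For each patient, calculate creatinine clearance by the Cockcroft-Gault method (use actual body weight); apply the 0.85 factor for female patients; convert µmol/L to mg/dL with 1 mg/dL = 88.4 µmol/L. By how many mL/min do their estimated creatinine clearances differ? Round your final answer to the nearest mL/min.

42 mL/min

Patient A: SCr = 123 / 88.4 = 1.391 mg/dL
Patient A: CrCl = (140 − 61) × 85 / (72 × 1.391) × 0.85 = 6715.0 / 100.15 × 0.85 ≈ 57.0 mL/min
Patient B: SCr = 344 / 88.4 = 3.891 mg/dL
Patient B: CrCl = (140 − 89) × 99 / (72 × 3.891) × 0.85 = 5049.0 / 280.15 × 0.85 ≈ 15.3 mL/min
|57.0 − 15.3| = 41.7 mL/min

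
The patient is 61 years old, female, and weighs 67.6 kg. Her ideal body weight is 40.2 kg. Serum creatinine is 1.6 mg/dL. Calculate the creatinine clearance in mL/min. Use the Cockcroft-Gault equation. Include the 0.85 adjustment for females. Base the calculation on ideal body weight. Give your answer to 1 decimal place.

CrCl = (140 − 61) × 40.2 / (72 × 1.6) × 0.85 = 3175.8 / 115.20 × 0.85 ≈ 23.4 mL/min

23.4 mL/min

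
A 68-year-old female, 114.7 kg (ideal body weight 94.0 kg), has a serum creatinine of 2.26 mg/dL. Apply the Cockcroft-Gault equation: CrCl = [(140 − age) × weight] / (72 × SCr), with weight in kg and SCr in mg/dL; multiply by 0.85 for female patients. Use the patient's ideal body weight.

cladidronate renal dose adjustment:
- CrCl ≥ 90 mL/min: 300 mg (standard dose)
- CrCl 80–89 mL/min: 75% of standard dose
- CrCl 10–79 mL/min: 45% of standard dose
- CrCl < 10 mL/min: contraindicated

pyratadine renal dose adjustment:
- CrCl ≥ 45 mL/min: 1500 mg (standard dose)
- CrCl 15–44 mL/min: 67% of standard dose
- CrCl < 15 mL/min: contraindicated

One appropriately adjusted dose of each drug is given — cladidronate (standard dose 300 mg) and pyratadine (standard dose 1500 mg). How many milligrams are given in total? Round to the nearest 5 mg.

CrCl = (140 − 68) × 94 / (72 × 2.26) × 0.85 = 6768.0 / 162.72 × 0.85 ≈ 35.4 mL/min
CrCl ≈ 35 mL/min.
cladidronate: 10–79 mL/min → 45% of 300 mg = 135 mg.
pyratadine: 15–44 mL/min → 67% of 1500 mg = 1005 mg.
Total = 135 + 1005 = 1140 mg.

1140 mg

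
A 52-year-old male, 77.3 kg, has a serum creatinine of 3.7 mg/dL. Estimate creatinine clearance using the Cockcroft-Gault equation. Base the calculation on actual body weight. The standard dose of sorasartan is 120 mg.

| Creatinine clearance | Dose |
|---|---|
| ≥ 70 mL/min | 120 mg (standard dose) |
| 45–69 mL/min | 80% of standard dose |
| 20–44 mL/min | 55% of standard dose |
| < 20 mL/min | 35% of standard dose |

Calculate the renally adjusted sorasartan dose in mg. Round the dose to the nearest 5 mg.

CrCl = (140 − 52) × 77.3 / (72 × 3.7) = 6802.4 / 266.40 ≈ 25.5 mL/min
CrCl ≈ 26 mL/min → bracket 20–44 mL/min.
55% of 120 mg = 66 mg → 65 mg

65 mg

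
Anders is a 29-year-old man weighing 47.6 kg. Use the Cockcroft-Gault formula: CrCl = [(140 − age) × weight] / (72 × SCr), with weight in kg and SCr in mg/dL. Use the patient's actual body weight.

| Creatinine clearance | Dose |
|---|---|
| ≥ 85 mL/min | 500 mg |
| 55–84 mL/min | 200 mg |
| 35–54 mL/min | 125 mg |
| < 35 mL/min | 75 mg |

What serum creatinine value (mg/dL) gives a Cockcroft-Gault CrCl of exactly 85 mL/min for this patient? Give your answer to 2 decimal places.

Standard dose requires CrCl ≥ 85 mL/min.
Set (140 − 29) × 47.6 / (72 × SCr) = 85
SCr = (140 − 29) × 47.6 / (72 × 85) = 0.863 mg/dL

0.86 mg/dL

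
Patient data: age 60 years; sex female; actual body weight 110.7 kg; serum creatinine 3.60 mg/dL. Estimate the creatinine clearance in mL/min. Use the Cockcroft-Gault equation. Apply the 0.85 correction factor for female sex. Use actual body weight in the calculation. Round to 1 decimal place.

29.0 mL/min

CrCl = (140 − 60) × 110.7 / (72 × 3.6) × 0.85 = 8856.0 / 259.20 × 0.85 ≈ 29.0 mL/min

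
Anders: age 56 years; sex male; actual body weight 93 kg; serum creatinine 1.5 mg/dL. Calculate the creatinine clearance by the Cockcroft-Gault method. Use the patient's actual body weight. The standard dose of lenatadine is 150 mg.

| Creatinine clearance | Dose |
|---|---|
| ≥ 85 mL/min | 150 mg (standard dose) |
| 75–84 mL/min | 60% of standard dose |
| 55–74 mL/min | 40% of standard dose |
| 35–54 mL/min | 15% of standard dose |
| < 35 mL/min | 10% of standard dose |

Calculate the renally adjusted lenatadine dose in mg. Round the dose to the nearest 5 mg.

CrCl = (140 − 56) × 93 / (72 × 1.5) = 7812.0 / 108.00 ≈ 72.3 mL/min
CrCl ≈ 72 mL/min → bracket 55–74 mL/min.
40% of 150 mg = 60 mg

60 mg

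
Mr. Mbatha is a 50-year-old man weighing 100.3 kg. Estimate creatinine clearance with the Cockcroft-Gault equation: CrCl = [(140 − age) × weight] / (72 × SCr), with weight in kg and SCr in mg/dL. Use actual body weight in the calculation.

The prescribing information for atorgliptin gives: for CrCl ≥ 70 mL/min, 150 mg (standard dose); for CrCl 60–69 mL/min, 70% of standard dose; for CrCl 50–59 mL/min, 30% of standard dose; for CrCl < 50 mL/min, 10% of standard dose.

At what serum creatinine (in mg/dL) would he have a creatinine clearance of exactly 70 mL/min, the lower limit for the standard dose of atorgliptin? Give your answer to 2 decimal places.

1.79 mg/dL

Standard dose requires CrCl ≥ 70 mL/min.
Set (140 − 50) × 100.3 / (72 × SCr) = 70
SCr = (140 − 50) × 100.3 / (72 × 70) = 1.791 mg/dL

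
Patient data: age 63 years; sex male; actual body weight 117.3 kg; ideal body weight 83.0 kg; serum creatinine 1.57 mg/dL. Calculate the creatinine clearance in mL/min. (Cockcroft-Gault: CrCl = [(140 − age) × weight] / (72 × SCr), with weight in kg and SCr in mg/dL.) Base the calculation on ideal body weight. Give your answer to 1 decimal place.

56.5 mL/min

CrCl = (140 − 63) × 83 / (72 × 1.57) = 6391.0 / 113.04 ≈ 56.5 mL/min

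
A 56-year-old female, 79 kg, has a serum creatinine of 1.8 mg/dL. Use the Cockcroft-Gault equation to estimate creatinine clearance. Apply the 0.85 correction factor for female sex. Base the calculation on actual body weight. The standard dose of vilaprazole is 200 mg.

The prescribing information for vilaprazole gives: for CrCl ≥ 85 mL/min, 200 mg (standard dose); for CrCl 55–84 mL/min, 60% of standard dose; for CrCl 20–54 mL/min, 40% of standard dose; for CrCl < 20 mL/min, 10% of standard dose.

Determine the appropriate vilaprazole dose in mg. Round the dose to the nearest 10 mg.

CrCl = (140 − 56) × 79 / (72 × 1.8) × 0.85 = 6636.0 / 129.60 × 0.85 ≈ 43.5 mL/min
CrCl ≈ 44 mL/min → bracket 20–54 mL/min.
40% of 200 mg = 80 mg

80 mg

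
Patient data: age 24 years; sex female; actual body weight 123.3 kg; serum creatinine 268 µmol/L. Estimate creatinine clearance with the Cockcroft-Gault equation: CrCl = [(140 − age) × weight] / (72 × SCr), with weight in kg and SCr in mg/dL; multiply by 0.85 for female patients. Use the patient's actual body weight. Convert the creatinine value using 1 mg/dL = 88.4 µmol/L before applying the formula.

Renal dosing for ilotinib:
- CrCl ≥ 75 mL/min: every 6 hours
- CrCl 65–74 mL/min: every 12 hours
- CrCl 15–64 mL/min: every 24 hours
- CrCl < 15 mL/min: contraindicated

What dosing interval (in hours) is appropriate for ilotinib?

SCr = 268 / 88.4 = 3.032 mg/dL
CrCl = (140 − 24) × 123.3 / (72 × 3.032) × 0.85 = 14302.8 / 218.30 × 0.85 ≈ 55.7 mL/min
CrCl ≈ 56 mL/min → bracket 15–64 mL/min → every 24 hours.

every 24 hours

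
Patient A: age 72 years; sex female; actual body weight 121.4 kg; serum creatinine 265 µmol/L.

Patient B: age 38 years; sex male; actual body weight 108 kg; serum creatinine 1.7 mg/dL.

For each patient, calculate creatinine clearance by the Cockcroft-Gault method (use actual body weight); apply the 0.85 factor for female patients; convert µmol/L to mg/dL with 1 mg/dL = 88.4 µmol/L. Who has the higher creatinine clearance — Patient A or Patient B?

Patient A: SCr = 265 / 88.4 = 2.998 mg/dL
Patient A: CrCl = (140 − 72) × 121.4 / (72 × 2.998) × 0.85 = 8255.2 / 215.86 × 0.85 ≈ 32.5 mL/min
Patient B: CrCl = (140 − 38) × 108 / (72 × 1.7) = 11016.0 / 122.40 ≈ 90.0 mL/min
32.5 vs 90.0 mL/min → Patient B is higher.

Patient B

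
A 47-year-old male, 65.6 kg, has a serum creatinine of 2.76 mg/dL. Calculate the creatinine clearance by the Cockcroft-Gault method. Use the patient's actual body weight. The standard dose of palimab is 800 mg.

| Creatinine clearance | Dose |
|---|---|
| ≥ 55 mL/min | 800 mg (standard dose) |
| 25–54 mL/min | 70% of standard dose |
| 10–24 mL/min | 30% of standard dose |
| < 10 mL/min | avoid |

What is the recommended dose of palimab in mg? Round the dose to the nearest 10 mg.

CrCl = (140 − 47) × 65.6 / (72 × 2.76) = 6100.8 / 198.72 ≈ 30.7 mL/min
CrCl ≈ 31 mL/min → bracket 25–54 mL/min.
70% of 800 mg = 560 mg

560 mg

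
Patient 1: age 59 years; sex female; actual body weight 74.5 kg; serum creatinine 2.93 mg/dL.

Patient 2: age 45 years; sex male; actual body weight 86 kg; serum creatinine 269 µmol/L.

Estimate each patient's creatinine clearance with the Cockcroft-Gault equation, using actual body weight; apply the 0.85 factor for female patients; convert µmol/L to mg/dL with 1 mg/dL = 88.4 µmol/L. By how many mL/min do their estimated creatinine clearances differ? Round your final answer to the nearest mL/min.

13 mL/min

Patient 1: CrCl = (140 − 59) × 74.5 / (72 × 2.93) × 0.85 = 6034.5 / 210.96 × 0.85 ≈ 24.3 mL/min
Patient 2: SCr = 269 / 88.4 = 3.043 mg/dL
Patient 2: CrCl = (140 − 45) × 86 / (72 × 3.043) = 8170.0 / 219.10 ≈ 37.3 mL/min
|24.3 − 37.3| = 13.0 mL/min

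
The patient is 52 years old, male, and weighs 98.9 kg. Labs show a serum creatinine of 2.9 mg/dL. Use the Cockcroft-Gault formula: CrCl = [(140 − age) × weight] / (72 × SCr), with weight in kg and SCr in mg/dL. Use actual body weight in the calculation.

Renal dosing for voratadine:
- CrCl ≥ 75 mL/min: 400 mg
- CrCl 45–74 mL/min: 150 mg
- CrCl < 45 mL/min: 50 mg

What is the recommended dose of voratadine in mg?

CrCl = (140 − 52) × 98.9 / (72 × 2.9) = 8703.2 / 208.80 ≈ 41.7 mL/min
CrCl ≈ 42 mL/min → bracket < 45 mL/min.
Dose for this bracket: 50 mg.

50 mg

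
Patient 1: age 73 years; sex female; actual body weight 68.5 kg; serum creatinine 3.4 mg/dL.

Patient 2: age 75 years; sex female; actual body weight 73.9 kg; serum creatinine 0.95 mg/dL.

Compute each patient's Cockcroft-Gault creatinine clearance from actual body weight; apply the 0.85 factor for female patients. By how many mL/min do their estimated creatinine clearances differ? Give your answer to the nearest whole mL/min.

Patient 1: CrCl = (140 − 73) × 68.5 / (72 × 3.4) × 0.85 = 4589.5 / 244.80 × 0.85 ≈ 15.9 mL/min
Patient 2: CrCl = (140 − 75) × 73.9 / (72 × 0.95) × 0.85 = 4803.5 / 68.40 × 0.85 ≈ 59.7 mL/min
|15.9 − 59.7| = 43.8 mL/min

44 mL/min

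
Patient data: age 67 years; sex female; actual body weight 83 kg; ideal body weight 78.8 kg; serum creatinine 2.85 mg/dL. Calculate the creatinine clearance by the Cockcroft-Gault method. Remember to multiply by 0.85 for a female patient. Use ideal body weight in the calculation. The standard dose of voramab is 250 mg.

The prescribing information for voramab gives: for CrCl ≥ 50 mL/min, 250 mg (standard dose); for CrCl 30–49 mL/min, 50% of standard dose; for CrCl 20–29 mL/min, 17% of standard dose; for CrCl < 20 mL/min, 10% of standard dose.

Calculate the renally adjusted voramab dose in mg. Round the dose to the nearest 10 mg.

CrCl = (140 − 67) × 78.8 / (72 × 2.85) × 0.85 = 5752.4 / 205.20 × 0.85 ≈ 23.8 mL/min
CrCl ≈ 24 mL/min → bracket 20–29 mL/min.
17% of 250 mg = 42.5 mg → 40 mg

40 mg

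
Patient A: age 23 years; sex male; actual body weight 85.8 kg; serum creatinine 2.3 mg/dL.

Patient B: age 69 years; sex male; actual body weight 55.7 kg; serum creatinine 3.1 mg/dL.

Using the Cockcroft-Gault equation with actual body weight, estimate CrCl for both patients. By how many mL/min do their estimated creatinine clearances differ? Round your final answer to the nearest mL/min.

43 mL/min

Patient A: CrCl = (140 − 23) × 85.8 / (72 × 2.3) = 10038.6 / 165.60 ≈ 60.6 mL/min
Patient B: CrCl = (140 − 69) × 55.7 / (72 × 3.1) = 3954.7 / 223.20 ≈ 17.7 mL/min
|60.6 − 17.7| = 42.9 mL/min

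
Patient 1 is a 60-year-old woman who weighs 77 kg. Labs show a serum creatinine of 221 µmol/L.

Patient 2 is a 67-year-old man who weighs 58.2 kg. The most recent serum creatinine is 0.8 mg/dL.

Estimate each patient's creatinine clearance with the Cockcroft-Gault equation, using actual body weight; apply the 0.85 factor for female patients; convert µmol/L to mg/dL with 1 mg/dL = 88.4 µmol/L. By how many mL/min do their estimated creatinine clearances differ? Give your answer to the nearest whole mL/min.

Patient 1: SCr = 221 / 88.4 = 2.5 mg/dL
Patient 1: CrCl = (140 − 60) × 77 / (72 × 2.5) × 0.85 = 6160.0 / 180.00 × 0.85 ≈ 29.1 mL/min
Patient 2: CrCl = (140 − 67) × 58.2 / (72 × 0.8) = 4248.6 / 57.60 ≈ 73.8 mL/min
|29.1 − 73.8| = 44.7 mL/min

45 mL/min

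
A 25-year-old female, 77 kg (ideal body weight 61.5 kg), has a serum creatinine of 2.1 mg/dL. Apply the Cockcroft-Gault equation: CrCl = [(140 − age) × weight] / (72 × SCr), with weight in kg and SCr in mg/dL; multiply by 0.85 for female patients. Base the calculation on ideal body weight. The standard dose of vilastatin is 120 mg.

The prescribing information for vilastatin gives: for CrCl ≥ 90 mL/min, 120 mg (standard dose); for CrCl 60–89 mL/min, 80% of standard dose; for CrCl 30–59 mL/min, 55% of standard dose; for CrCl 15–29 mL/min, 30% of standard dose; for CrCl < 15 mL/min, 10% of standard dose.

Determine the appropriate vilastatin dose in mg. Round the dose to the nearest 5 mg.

CrCl = (140 − 25) × 61.5 / (72 × 2.1) × 0.85 = 7072.5 / 151.20 × 0.85 ≈ 39.8 mL/min
CrCl ≈ 40 mL/min → bracket 30–59 mL/min.
55% of 120 mg = 66 mg → 65 mg

65 mg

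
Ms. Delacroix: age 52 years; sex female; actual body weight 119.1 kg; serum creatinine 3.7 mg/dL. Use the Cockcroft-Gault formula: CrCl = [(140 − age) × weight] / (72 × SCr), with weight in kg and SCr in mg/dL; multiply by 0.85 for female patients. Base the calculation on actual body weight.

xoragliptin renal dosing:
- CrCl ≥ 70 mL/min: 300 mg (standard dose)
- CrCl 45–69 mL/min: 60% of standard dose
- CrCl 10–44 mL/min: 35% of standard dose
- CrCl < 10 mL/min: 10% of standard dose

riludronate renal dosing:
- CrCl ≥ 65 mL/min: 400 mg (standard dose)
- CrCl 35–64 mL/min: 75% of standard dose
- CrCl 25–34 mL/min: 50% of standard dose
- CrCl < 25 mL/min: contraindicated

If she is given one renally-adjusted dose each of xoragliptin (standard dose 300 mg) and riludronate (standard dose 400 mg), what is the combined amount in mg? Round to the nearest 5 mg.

305 mg

CrCl = (140 − 52) × 119.1 / (72 × 3.7) × 0.85 = 10480.8 / 266.40 × 0.85 ≈ 33.4 mL/min
CrCl ≈ 33 mL/min.
xoragliptin: 10–44 mL/min → 35% of 300 mg = 105 mg.
riludronate: 25–34 mL/min → 50% of 400 mg = 200 mg.
Total = 105 + 200 = 305 mg.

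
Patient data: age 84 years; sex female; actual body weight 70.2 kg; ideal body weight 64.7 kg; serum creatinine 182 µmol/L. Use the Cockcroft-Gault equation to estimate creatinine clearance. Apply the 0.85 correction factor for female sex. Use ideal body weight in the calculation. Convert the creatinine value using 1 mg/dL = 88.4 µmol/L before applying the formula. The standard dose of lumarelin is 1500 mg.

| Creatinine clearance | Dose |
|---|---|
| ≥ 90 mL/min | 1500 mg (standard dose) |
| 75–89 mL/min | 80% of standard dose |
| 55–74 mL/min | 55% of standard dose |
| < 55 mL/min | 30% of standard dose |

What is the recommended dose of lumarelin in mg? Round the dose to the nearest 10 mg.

450 mg

SCr = 182 / 88.4 = 2.059 mg/dL
CrCl = (140 − 84) × 64.7 / (72 × 2.059) × 0.85 = 3623.2 / 148.25 × 0.85 ≈ 20.8 mL/min
CrCl ≈ 21 mL/min → bracket < 55 mL/min.
30% of 1500 mg = 450 mg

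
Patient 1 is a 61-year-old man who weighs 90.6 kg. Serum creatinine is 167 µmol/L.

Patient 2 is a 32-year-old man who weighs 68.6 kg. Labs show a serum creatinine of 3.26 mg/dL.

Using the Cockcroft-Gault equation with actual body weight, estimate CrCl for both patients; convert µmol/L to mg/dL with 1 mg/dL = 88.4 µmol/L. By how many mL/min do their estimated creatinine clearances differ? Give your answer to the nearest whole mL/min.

Patient 1: SCr = 167 / 88.4 = 1.889 mg/dL
Patient 1: CrCl = (140 − 61) × 90.6 / (72 × 1.889) = 7157.4 / 136.01 ≈ 52.6 mL/min
Patient 2: CrCl = (140 − 32) × 68.6 / (72 × 3.26) = 7408.8 / 234.72 ≈ 31.6 mL/min
|52.6 − 31.6| = 21.0 mL/min

21 mL/min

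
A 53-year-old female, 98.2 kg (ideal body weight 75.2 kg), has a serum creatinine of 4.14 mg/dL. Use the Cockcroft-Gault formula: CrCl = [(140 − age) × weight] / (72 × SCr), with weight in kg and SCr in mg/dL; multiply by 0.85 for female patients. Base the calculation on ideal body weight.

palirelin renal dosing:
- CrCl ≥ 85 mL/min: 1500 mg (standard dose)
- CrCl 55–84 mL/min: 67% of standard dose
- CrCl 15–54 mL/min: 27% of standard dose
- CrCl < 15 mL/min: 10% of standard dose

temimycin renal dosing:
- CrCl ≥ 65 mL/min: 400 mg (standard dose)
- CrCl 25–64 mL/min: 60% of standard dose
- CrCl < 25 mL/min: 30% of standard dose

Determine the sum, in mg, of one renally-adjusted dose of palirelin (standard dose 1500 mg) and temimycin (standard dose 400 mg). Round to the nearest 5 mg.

525 mg

CrCl = (140 − 53) × 75.2 / (72 × 4.14) × 0.85 = 6542.4 / 298.08 × 0.85 ≈ 18.7 mL/min
CrCl ≈ 19 mL/min.
palirelin: 15–54 mL/min → 27% of 1500 mg = 405 mg.
temimycin: < 25 mL/min → 30% of 400 mg = 120 mg.
Total = 405 + 120 = 525 mg.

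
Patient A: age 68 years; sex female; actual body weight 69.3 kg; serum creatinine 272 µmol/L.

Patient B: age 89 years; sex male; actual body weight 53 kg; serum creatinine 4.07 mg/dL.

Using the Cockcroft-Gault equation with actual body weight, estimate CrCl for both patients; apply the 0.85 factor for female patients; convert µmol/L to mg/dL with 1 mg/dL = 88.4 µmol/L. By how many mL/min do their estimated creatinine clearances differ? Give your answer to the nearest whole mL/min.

10 mL/min

Patient A: SCr = 272 / 88.4 = 3.077 mg/dL
Patient A: CrCl = (140 − 68) × 69.3 / (72 × 3.077) × 0.85 = 4989.6 / 221.54 × 0.85 ≈ 19.1 mL/min
Patient B: CrCl = (140 − 89) × 53 / (72 × 4.07) = 2703.0 / 293.04 ≈ 9.2 mL/min
|19.1 − 9.2| = 9.9 mL/min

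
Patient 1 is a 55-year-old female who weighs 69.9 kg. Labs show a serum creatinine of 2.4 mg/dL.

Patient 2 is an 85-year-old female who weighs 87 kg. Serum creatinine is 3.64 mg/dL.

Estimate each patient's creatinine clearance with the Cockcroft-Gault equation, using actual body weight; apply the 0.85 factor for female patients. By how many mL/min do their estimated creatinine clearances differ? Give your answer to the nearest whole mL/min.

Patient 1: CrCl = (140 − 55) × 69.9 / (72 × 2.4) × 0.85 = 5941.5 / 172.80 × 0.85 ≈ 29.2 mL/min
Patient 2: CrCl = (140 − 85) × 87 / (72 × 3.64) × 0.85 = 4785.0 / 262.08 × 0.85 ≈ 15.5 mL/min
|29.2 − 15.5| = 13.7 mL/min

14 mL/min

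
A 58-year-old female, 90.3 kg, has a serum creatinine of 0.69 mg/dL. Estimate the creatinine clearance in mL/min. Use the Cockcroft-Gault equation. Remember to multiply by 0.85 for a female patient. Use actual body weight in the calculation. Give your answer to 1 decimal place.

126.7 mL/min

CrCl = (140 − 58) × 90.3 / (72 × 0.69) × 0.85 = 7404.6 / 49.68 × 0.85 ≈ 126.7 mL/min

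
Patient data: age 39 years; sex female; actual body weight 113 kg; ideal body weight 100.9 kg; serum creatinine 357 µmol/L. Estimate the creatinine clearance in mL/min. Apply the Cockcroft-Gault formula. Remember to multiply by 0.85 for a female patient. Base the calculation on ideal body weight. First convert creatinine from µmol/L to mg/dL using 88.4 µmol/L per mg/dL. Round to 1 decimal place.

29.8 mL/min

SCr = 357 / 88.4 = 4.038 mg/dL
CrCl = (140 − 39) × 100.9 / (72 × 4.038) × 0.85 = 10190.9 / 290.74 × 0.85 ≈ 29.8 mL/min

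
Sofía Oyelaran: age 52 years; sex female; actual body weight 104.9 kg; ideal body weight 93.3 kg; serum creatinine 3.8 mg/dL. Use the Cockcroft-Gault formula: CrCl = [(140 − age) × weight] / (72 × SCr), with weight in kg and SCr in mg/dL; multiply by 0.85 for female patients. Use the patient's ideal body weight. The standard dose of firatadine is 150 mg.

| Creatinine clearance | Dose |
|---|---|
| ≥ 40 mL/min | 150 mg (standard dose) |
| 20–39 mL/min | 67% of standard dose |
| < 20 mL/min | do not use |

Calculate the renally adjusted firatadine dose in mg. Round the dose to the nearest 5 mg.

CrCl = (140 − 52) × 93.3 / (72 × 3.8) × 0.85 = 8210.4 / 273.60 × 0.85 ≈ 25.5 mL/min
CrCl ≈ 26 mL/min → bracket 20–39 mL/min.
67% of 150 mg = 100.5 mg → 100 mg

100 mg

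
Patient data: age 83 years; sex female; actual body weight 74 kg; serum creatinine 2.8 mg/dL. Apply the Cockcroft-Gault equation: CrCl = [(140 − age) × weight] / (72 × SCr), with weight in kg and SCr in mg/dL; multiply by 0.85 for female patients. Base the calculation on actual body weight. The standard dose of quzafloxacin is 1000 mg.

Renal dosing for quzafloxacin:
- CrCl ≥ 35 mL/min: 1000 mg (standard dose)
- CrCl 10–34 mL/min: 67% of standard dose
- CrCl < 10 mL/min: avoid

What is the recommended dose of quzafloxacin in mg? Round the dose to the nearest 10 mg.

CrCl = (140 − 83) × 74 / (72 × 2.8) × 0.85 = 4218.0 / 201.60 × 0.85 ≈ 17.8 mL/min
CrCl ≈ 18 mL/min → bracket 10–34 mL/min.
67% of 1000 mg = 670 mg

670 mg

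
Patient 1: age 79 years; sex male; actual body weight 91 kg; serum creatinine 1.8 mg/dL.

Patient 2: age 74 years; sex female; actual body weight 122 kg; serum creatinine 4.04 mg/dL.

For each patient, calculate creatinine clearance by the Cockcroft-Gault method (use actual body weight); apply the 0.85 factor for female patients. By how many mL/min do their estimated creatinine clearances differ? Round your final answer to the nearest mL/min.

19 mL/min

Patient 1: CrCl = (140 − 79) × 91 / (72 × 1.8) = 5551.0 / 129.60 ≈ 42.8 mL/min
Patient 2: CrCl = (140 − 74) × 122 / (72 × 4.04) × 0.85 = 8052.0 / 290.88 × 0.85 ≈ 23.5 mL/min
|42.8 − 23.5| = 19.3 mL/min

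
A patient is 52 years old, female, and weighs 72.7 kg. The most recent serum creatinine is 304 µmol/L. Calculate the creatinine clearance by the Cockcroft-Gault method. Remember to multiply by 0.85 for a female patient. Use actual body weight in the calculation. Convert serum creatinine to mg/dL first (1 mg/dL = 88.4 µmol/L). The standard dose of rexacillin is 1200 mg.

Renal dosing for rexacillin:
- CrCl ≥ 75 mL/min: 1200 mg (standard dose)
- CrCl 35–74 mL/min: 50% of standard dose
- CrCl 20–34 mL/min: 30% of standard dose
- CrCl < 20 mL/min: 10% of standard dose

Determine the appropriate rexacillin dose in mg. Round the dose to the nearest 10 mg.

SCr = 304 / 88.4 = 3.439 mg/dL
CrCl = (140 − 52) × 72.7 / (72 × 3.439) × 0.85 = 6397.6 / 247.61 × 0.85 ≈ 22.0 mL/min
CrCl ≈ 22 mL/min → bracket 20–34 mL/min.
30% of 1200 mg = 360 mg

360 mg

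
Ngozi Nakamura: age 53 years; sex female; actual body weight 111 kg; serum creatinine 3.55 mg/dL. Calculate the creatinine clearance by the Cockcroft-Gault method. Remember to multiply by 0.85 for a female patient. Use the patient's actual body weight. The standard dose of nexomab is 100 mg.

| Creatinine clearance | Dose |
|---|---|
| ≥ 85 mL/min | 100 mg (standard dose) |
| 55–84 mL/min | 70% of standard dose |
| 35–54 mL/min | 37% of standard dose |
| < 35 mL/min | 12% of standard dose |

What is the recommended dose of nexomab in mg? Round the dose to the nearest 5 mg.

CrCl = (140 − 53) × 111 / (72 × 3.55) × 0.85 = 9657.0 / 255.60 × 0.85 ≈ 32.1 mL/min
CrCl ≈ 32 mL/min → bracket < 35 mL/min.
12% of 100 mg = 12 mg → 10 mg

10 mg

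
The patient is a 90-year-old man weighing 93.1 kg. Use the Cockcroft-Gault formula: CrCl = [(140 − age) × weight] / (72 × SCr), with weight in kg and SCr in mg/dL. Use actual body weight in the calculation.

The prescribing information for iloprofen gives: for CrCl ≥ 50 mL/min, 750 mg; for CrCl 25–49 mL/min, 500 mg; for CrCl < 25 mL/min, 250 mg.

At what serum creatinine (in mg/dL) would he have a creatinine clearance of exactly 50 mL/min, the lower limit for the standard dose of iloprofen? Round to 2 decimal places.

Standard dose requires CrCl ≥ 50 mL/min.
Set (140 − 90) × 93.1 / (72 × SCr) = 50
SCr = (140 − 90) × 93.1 / (72 × 50) = 1.293 mg/dL

1.29 mg/dL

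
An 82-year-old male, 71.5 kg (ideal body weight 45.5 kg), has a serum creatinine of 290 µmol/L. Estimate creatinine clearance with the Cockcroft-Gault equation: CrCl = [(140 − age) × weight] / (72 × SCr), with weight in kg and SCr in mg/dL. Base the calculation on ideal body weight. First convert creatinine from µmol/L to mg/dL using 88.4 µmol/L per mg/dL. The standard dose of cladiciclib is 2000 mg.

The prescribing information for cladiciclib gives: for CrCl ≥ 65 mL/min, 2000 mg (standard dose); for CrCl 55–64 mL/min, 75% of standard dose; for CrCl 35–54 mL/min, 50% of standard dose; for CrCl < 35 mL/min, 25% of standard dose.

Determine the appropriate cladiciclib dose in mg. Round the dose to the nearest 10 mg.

SCr = 290 / 88.4 = 3.281 mg/dL
CrCl = (140 − 82) × 45.5 / (72 × 3.281) = 2639.0 / 236.23 ≈ 11.2 mL/min
CrCl ≈ 11 mL/min → bracket < 35 mL/min.
25% of 2000 mg = 500 mg

500 mg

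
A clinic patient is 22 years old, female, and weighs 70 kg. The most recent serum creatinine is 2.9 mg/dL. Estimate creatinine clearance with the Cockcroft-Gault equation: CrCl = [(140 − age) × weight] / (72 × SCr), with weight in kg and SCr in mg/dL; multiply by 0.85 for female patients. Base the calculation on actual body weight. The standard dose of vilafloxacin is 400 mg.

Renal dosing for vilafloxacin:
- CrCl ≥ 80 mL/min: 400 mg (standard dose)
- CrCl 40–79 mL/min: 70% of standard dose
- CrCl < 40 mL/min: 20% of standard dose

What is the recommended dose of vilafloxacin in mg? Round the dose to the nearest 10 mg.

CrCl = (140 − 22) × 70 / (72 × 2.9) × 0.85 = 8260.0 / 208.80 × 0.85 ≈ 33.6 mL/min
CrCl ≈ 34 mL/min → bracket < 40 mL/min.
20% of 400 mg = 80 mg

80 mg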